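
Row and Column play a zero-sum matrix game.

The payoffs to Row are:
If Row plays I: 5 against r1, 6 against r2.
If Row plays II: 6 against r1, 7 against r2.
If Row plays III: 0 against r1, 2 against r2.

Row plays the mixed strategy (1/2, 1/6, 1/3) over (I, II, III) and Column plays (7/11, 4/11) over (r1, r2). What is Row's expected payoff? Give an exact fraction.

263/66

Against (7/11, 4/11), each row's expected payoff is I: 59/11; II: 70/11; III: 8/11.
Taking the (1/2, 1/6, 1/3)-weighted average: (1/2)·(59/11) + (1/6)·(70/11) + (1/3)·(8/11) = 263/66.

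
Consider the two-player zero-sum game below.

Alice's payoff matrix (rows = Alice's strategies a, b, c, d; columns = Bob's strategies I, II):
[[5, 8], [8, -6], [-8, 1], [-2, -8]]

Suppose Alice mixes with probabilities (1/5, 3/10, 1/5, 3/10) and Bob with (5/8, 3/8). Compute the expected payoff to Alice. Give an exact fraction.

-3/20

Against (5/8, 3/8), each row's expected payoff is a: 49/8; b: 11/4; c: -37/8; d: -17/4.
Taking the (1/5, 3/10, 1/5, 3/10)-weighted average: (1/5)·(49/8) + (3/10)·(11/4) + (1/5)·(-37/8) + (3/10)·(-17/4) = -3/20.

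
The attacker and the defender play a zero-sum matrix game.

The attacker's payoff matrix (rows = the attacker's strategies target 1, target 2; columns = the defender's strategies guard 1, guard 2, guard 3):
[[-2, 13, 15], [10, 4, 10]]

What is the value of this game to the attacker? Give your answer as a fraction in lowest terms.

46/7

Column guard 3 is strictly dominated by guard 2 for the defender (it gives the attacker more in every row).
The remaining 2×2 game on (target 1, target 2) × (guard 1, guard 2) has no saddle point. Let the attacker play target 1 with probability p; indifference gives −2p + 10(1−p) = 13p + 4(1−p), so p = 2/7.
Similarly the defender's optimal q on guard 1 is 3/7, and the value is -2·(3/7) + (13)·(4/7) = 46/7.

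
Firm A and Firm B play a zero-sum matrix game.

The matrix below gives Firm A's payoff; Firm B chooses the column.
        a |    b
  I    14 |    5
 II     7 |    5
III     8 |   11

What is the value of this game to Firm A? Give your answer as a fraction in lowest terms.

19/2

Row II is strictly dominated by row III, so Firm A never plays it.
The remaining 2×2 game on (I, III) × (a, b) has no saddle point. Let Firm A play I with probability p; indifference gives 14p + 8(1−p) = 5p + 11(1−p), so p = 1/4.
Similarly Firm B's optimal q on a is 1/2, and the value is 14·(1/2) + (5)·(1/2) = 19/2.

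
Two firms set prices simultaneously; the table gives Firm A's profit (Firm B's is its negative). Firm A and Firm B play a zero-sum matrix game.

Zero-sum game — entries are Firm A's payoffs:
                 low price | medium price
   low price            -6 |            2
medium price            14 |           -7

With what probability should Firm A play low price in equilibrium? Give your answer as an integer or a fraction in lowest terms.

Row minima are -6 and -7, so Firm A's maximin is -6; column maxima are 14 and 2, so Firm B's minimax is 2. These differ, so the equilibrium is in mixed strategies.
Let Firm A play low price with probability p. Firm B is indifferent when −6p + 14(1−p) = 2p − 7(1−p), giving p = 21/29.

21/29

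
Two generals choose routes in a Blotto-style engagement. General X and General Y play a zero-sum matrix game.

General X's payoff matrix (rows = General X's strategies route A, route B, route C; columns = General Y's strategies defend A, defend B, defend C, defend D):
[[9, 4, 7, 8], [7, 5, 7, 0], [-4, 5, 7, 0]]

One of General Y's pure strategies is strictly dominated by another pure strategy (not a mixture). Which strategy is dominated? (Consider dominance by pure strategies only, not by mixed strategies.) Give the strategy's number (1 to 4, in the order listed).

3

General Y prefers columns that give General X less. Compare defend C with defend B: 4 < 7, 5 < 7, 5 < 7.
So defend B strictly dominates defend C for General Y; defend C is strictly dominated.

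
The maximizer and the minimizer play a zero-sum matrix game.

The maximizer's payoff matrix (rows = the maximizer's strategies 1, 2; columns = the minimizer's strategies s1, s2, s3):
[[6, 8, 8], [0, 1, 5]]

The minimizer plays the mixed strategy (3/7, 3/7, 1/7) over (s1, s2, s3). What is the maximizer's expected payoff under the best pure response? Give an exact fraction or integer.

50/7

1: (6)·(3/7) + (8)·(3/7) + (8)·(1/7) = 50/7.
2: (0)·(3/7) + (1)·(3/7) + (5)·(1/7) = 8/7.
The best pure response is 1 with expected payoff 50/7.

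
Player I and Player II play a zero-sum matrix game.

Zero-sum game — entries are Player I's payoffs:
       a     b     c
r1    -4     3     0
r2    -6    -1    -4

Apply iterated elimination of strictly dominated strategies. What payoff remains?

Row r2 is strictly dominated by row r1 (-4>-6, 3>-1, 0>-4); eliminate r2.
Column c is strictly dominated by a for Player II (-4<0); eliminate c.
Column b is strictly dominated by a for Player II (-4<3); eliminate b.
Only (r1, a) remains, with payoff -4.

-4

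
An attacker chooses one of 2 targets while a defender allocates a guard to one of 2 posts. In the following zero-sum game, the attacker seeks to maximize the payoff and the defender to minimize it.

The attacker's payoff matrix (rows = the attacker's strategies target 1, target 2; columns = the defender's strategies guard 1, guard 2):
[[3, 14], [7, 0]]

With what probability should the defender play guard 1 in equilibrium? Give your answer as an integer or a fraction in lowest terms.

Row minima are 3 and 0, so the attacker's maximin is 3; column maxima are 7 and 14, so the defender's minimax is 7. These differ, so the equilibrium is in mixed strategies.
Let the defender play guard 1 with probability q. The attacker is indifferent when 3q + 14(1−q) = 7q, giving q = 7/9.

7/9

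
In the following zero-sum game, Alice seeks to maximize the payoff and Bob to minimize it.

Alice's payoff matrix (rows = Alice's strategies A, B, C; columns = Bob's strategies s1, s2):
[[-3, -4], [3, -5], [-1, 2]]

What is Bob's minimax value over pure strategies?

The worst case (largest entry) in each column is s1: 3, s2: 2.
The best (smallest) of these is 2.

2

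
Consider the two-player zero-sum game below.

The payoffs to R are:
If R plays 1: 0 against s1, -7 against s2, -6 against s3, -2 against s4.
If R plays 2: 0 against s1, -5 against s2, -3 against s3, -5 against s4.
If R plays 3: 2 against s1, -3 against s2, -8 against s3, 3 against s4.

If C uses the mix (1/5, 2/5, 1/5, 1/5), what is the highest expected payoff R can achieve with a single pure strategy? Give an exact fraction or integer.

-9/5

1: (0)·(1/5) + (-7)·(2/5) + (-6)·(1/5) + (-2)·(1/5) = -22/5.
2: (0)·(1/5) + (-5)·(2/5) + (-3)·(1/5) + (-5)·(1/5) = -18/5.
3: (2)·(1/5) + (-3)·(2/5) + (-8)·(1/5) + (3)·(1/5) = -9/5.
The best pure response is 3 with expected payoff -9/5.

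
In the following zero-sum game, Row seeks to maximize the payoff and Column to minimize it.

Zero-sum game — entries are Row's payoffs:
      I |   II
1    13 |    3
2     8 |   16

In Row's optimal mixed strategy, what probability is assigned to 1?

Row minima are 3 and 8, so Row's maximin is 8; column maxima are 13 and 16, so Column's minimax is 13. These differ, so the equilibrium is in mixed strategies.
Let Row play 1 with probability p. Column is indifferent when 13p + 8(1−p) = 3p + 16(1−p), giving p = 4/9.

4/9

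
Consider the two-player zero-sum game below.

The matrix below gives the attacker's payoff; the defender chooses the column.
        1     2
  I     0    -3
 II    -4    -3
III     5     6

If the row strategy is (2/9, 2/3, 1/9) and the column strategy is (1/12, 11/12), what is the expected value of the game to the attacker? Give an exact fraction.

-217/108

Against (1/12, 11/12), each row's expected payoff is I: -11/4; II: -37/12; III: 71/12.
Taking the (2/9, 2/3, 1/9)-weighted average: (2/9)·(-11/4) + (2/3)·(-37/12) + (1/9)·(71/12) = -217/108.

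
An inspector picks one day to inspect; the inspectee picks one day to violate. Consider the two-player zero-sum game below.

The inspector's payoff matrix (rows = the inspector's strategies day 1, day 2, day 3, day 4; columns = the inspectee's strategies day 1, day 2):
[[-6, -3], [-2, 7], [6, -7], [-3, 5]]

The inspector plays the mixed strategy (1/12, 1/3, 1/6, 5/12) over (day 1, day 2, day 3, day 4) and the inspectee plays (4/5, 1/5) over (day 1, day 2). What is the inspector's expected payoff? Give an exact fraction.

Against (4/5, 1/5), each row's expected payoff is day 1: -27/5; day 2: -1/5; day 3: 17/5; day 4: -7/5.
Taking the (1/12, 1/3, 1/6, 5/12)-weighted average: (1/12)·(-27/5) + (1/3)·(-1/5) + (1/6)·(17/5) + (5/12)·(-7/5) = -8/15.

-8/15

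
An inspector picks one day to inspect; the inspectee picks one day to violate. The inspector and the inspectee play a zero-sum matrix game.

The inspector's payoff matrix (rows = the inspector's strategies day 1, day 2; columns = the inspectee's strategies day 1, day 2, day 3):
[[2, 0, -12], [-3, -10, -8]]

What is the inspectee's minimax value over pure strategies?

The worst case (largest entry) in each column is day 1: 2, day 2: 0, day 3: -8.
The best (smallest) of these is -8.

-8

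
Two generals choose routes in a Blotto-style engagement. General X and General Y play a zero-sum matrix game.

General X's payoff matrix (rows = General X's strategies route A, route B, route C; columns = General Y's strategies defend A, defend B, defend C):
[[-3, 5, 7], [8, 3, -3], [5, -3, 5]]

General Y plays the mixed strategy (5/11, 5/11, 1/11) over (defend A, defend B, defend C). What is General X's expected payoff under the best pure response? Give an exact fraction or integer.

route A: (-3)·(5/11) + (5)·(5/11) + (7)·(1/11) = 17/11.
route B: (8)·(5/11) + (3)·(5/11) + (-3)·(1/11) = 52/11.
route C: (5)·(5/11) + (-3)·(5/11) + (5)·(1/11) = 15/11.
The best pure response is route B with expected payoff 52/11.

52/11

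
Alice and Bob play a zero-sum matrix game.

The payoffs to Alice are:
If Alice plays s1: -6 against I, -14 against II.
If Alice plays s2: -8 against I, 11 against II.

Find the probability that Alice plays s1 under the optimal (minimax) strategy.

19/27

Row minima are -14 and -8, so Alice's maximin is -8; column maxima are -6 and 11, so Bob's minimax is -6. These differ, so the equilibrium is in mixed strategies.
Let Alice play s1 with probability p. Bob is indifferent when −6p − 8(1−p) = −14p + 11(1−p), giving p = 19/27.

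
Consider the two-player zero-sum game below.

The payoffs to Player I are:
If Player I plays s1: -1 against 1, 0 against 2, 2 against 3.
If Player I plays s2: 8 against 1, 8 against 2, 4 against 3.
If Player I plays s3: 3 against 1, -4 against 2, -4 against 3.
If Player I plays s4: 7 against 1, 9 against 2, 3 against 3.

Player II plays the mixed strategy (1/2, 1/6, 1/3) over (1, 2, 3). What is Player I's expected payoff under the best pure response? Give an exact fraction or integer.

20/3

s1: (-1)·(1/2) + (0)·(1/6) + (2)·(1/3) = 1/6.
s2: (8)·(1/2) + (8)·(1/6) + (4)·(1/3) = 20/3.
s3: (3)·(1/2) + (-4)·(1/6) + (-4)·(1/3) = -1/2.
s4: (7)·(1/2) + (9)·(1/6) + (3)·(1/3) = 6.
The best pure response is s2 with expected payoff 20/3.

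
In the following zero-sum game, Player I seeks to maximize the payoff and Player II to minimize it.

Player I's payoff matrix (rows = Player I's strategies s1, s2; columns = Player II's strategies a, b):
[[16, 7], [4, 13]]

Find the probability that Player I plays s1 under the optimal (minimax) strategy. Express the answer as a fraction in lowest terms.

Row minima are 7 and 4, so Player I's maximin is 7; column maxima are 16 and 13, so Player II's minimax is 13. These differ, so the equilibrium is in mixed strategies.
Let Player I play s1 with probability p. Player II is indifferent when 16p + 4(1−p) = 7p + 13(1−p), giving p = 1/2.

1/2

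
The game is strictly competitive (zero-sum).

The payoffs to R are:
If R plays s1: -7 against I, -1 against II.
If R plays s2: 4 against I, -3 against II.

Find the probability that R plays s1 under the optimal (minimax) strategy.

7/13

Row minima are -7 and -3, so R's maximin is -3; column maxima are 4 and -1, so C's minimax is -1. These differ, so the equilibrium is in mixed strategies.
Let R play s1 with probability p. C is indifferent when −7p + 4(1−p) = −p − 3(1−p), giving p = 7/13.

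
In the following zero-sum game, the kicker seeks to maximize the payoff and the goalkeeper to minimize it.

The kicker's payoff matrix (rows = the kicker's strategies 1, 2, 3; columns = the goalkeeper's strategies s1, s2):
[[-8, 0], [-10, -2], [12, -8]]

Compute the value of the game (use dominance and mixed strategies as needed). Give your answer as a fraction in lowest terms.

-16/7

Row 2 is strictly dominated by row 1, so the kicker never plays it.
The remaining 2×2 game on (1, 3) × (s1, s2) has no saddle point. Let the kicker play 1 with probability p; indifference gives −8p + 12(1−p) = −8(1−p), so p = 5/7.
Similarly the goalkeeper's optimal q on s1 is 2/7, and the value is -8·(2/7) + (0)·(5/7) = -16/7.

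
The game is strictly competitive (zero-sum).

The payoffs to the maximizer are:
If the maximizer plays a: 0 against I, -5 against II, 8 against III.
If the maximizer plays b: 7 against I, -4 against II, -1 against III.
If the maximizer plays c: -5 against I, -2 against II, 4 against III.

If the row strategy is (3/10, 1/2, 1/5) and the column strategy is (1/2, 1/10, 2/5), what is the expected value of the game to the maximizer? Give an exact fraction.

97/50

Against (1/2, 1/10, 2/5), each row's expected payoff is a: 27/10; b: 27/10; c: -11/10.
Taking the (3/10, 1/2, 1/5)-weighted average: (3/10)·(27/10) + (1/2)·(27/10) + (1/5)·(-11/10) = 97/50.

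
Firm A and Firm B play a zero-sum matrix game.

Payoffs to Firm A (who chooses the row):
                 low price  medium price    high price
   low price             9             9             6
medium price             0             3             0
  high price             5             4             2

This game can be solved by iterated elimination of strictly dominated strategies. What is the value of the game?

Column medium price is strictly dominated by high price for Firm B (6<9, 0<3, 2<4); eliminate medium price.
Row medium price is strictly dominated by row low price (9>0, 6>0); eliminate medium price.
Column low price is strictly dominated by high price for Firm B (6<9, 2<5); eliminate low price.
Row high price is strictly dominated by row low price (6>2); eliminate high price.
Only (low price, high price) remains, with payoff 6.

6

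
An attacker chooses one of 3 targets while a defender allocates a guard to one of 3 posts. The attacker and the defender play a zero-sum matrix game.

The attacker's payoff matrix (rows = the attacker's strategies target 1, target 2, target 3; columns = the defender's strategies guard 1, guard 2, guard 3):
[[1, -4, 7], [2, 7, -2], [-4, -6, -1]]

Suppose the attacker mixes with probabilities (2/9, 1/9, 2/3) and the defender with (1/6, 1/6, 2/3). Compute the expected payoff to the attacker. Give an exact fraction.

Against (1/6, 1/6, 2/3), each row's expected payoff is target 1: 25/6; target 2: 1/6; target 3: -7/3.
Taking the (2/9, 1/9, 2/3)-weighted average: (2/9)·(25/6) + (1/9)·(1/6) + (2/3)·(-7/3) = -11/18.

-11/18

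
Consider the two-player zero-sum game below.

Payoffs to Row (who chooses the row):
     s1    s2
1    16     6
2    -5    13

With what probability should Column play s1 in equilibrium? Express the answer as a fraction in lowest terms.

Row minima are 6 and -5, so Row's maximin is 6; column maxima are 16 and 13, so Column's minimax is 13. These differ, so the equilibrium is in mixed strategies.
Let Column play s1 with probability q. Row is indifferent when 16q + 6(1−q) = −5q + 13(1−q), giving q = 1/4.

1/4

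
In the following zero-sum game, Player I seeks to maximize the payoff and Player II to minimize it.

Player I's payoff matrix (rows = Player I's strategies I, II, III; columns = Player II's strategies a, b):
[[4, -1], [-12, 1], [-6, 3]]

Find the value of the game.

3/7

Row II is strictly dominated by row III, so Player I never plays it.
The remaining 2×2 game on (I, III) × (a, b) has no saddle point. Let Player I play I with probability p; indifference gives 4p − 6(1−p) = −p + 3(1−p), so p = 9/14.
Similarly Player II's optimal q on a is 2/7, and the value is 4·(2/7) + (-1)·(5/7) = 3/7.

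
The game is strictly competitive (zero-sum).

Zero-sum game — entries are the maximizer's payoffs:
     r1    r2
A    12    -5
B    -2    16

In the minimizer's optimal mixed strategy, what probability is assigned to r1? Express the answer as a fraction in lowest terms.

3/5

Row minima are -5 and -2, so the maximizer's maximin is -2; column maxima are 12 and 16, so the minimizer's minimax is 12. These differ, so the equilibrium is in mixed strategies.
Let the minimizer play r1 with probability q. The maximizer is indifferent when 12q − 5(1−q) = −2q + 16(1−q), giving q = 3/5.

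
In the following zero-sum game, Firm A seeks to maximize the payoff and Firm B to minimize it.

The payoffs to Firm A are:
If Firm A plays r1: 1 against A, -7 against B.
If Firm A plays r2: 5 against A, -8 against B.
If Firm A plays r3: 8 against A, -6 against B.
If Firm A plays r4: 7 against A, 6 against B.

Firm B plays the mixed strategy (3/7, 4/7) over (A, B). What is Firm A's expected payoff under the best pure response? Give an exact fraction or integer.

45/7

r1: (1)·(3/7) + (-7)·(4/7) = -25/7.
r2: (5)·(3/7) + (-8)·(4/7) = -17/7.
r3: (8)·(3/7) + (-6)·(4/7) = 0.
r4: (7)·(3/7) + (6)·(4/7) = 45/7.
The best pure response is r4 with expected payoff 45/7.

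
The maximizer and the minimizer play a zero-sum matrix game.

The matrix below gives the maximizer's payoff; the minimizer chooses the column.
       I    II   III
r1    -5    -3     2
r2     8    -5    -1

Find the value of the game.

Column III is strictly dominated by II for the minimizer (it gives the maximizer more in every row).
The remaining 2×2 game on (r1, r2) × (I, II) has no saddle point. Let the maximizer play r1 with probability p; indifference gives −5p + 8(1−p) = −3p − 5(1−p), so p = 13/15.
Similarly the minimizer's optimal q on I is 2/15, and the value is -5·(2/15) + (-3)·(13/15) = -49/15.

-49/15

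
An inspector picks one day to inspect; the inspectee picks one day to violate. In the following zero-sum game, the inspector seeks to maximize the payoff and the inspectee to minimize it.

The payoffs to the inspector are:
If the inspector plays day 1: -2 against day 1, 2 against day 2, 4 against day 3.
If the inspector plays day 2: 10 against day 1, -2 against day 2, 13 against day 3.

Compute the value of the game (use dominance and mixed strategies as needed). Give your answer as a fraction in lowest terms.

1

Column day 3 is strictly dominated by day 1 for the inspectee (it gives the inspector more in every row).
The remaining 2×2 game on (day 1, day 2) × (day 1, day 2) has no saddle point. Let the inspector play day 1 with probability p; indifference gives −2p + 10(1−p) = 2p − 2(1−p), so p = 3/4.
Similarly the inspectee's optimal q on day 1 is 1/4, and the value is -2·(1/4) + (2)·(3/4) = 1.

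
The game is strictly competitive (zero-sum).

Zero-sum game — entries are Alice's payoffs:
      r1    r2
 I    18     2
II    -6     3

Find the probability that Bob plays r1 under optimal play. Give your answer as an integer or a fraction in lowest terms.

1/25

Row minima are 2 and -6, so Alice's maximin is 2; column maxima are 18 and 3, so Bob's minimax is 3. These differ, so the equilibrium is in mixed strategies.
Let Bob play r1 with probability q. Alice is indifferent when 18q + 2(1−q) = −6q + 3(1−q), giving q = 1/25.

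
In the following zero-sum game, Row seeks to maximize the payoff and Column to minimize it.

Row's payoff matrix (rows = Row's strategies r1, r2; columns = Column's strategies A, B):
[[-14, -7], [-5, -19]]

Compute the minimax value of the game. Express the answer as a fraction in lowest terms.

-11

Row minima are -14 and -19, so Row's maximin is -14; column maxima are -5 and -7, so Column's minimax is -7. These differ, so the equilibrium is in mixed strategies.
Let Row play r1 with probability p. Column is indifferent when −14p − 5(1−p) = −7p − 19(1−p), giving p = 2/3.
Let Column play A with probability q. Row is indifferent when −14q − 7(1−q) = −5q − 19(1−q), giving q = 4/7.
The value is -14·(4/7) + (-7)·(3/7) = -11.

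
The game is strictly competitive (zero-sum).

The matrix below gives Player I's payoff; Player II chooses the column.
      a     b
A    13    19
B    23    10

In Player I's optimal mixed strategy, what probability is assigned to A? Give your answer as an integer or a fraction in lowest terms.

13/19

Row minima are 13 and 10, so Player I's maximin is 13; column maxima are 23 and 19, so Player II's minimax is 19. These differ, so the equilibrium is in mixed strategies.
Let Player I play A with probability p. Player II is indifferent when 13p + 23(1−p) = 19p + 10(1−p), giving p = 13/19.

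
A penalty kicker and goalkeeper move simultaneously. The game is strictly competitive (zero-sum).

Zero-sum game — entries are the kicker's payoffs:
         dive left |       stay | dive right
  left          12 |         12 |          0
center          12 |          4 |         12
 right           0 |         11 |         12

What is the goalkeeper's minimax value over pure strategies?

12

The worst case (largest entry) in each column is dive left: 12, stay: 12, dive right: 12.
The best (smallest) of these is 12.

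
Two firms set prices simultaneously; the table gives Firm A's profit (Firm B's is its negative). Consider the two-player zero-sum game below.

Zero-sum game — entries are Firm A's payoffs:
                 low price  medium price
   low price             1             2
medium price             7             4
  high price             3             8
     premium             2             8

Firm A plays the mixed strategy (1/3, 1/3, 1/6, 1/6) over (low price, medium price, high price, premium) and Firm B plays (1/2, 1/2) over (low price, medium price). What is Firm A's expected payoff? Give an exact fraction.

Against (1/2, 1/2), each row's expected payoff is low price: 3/2; medium price: 11/2; high price: 11/2; premium: 5.
Taking the (1/3, 1/3, 1/6, 1/6)-weighted average: (1/3)·(3/2) + (1/3)·(11/2) + (1/6)·(11/2) + (1/6)·(5) = 49/12.

49/12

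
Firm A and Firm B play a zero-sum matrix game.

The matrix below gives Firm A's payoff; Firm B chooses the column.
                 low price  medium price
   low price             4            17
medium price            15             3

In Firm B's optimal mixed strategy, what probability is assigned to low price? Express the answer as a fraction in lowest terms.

14/25

Row minima are 4 and 3, so Firm A's maximin is 4; column maxima are 15 and 17, so Firm B's minimax is 15. These differ, so the equilibrium is in mixed strategies.
Let Firm B play low price with probability q. Firm A is indifferent when 4q + 17(1−q) = 15q + 3(1−q), giving q = 14/25.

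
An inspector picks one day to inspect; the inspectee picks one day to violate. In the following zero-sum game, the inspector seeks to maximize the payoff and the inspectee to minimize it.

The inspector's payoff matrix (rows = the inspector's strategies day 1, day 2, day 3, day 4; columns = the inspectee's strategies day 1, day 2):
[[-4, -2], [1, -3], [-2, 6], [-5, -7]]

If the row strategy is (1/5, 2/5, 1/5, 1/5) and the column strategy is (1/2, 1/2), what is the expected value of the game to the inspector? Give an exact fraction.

Against (1/2, 1/2), each row's expected payoff is day 1: -3; day 2: -1; day 3: 2; day 4: -6.
Taking the (1/5, 2/5, 1/5, 1/5)-weighted average: (1/5)·(-3) + (2/5)·(-1) + (1/5)·(2) + (1/5)·(-6) = -9/5.

-9/5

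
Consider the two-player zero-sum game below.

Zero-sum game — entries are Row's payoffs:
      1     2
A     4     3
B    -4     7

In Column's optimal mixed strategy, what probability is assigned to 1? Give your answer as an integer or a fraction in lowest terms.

Row minima are 3 and -4, so Row's maximin is 3; column maxima are 4 and 7, so Column's minimax is 4. These differ, so the equilibrium is in mixed strategies.
Let Column play 1 with probability q. Row is indifferent when 4q + 3(1−q) = −4q + 7(1−q), giving q = 1/3.

1/3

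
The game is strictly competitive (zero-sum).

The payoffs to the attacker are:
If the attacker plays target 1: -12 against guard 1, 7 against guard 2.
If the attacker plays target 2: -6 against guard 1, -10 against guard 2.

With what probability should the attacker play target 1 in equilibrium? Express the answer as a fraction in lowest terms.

4/23

Row minima are -12 and -10, so the attacker's maximin is -10; column maxima are -6 and 7, so the defender's minimax is -6. These differ, so the equilibrium is in mixed strategies.
Let the attacker play target 1 with probability p. The defender is indifferent when −12p − 6(1−p) = 7p − 10(1−p), giving p = 4/23.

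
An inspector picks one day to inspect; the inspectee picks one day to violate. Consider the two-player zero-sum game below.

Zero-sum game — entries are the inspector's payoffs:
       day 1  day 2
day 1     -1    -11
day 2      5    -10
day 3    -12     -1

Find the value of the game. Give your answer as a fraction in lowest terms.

-125/26

Row day 1 is strictly dominated by row day 2, so the inspector never plays it.
The remaining 2×2 game on (day 2, day 3) × (day 1, day 2) has no saddle point. Let the inspector play day 2 with probability p; indifference gives 5p − 12(1−p) = −10p − (1−p), so p = 11/26.
Similarly the inspectee's optimal q on day 1 is 9/26, and the value is 5·(9/26) + (-10)·(17/26) = -125/26.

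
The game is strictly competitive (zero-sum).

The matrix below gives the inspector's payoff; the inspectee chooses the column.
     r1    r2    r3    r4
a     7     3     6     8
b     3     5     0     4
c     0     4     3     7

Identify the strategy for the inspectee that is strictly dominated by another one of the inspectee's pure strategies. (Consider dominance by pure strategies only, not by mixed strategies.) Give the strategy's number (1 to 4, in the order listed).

4

The inspectee prefers columns that give the inspector less. Compare r4 with r1: 7 < 8, 3 < 4, 0 < 7.
So r1 strictly dominates r4 for the inspectee; r4 is strictly dominated.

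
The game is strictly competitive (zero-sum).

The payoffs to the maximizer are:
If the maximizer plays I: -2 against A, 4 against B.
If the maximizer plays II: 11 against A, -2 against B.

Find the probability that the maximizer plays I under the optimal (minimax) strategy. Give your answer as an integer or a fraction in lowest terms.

Row minima are -2 and -2, so the maximizer's maximin is -2; column maxima are 11 and 4, so the minimizer's minimax is 4. These differ, so the equilibrium is in mixed strategies.
Let the maximizer play I with probability p. The minimizer is indifferent when −2p + 11(1−p) = 4p − 2(1−p), giving p = 13/19.

13/19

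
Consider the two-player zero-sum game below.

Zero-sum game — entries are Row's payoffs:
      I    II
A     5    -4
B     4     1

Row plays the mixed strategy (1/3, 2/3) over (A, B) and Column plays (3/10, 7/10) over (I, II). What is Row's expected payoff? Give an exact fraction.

5/6

Against (3/10, 7/10), each row's expected payoff is A: -13/10; B: 19/10.
Taking the (1/3, 2/3)-weighted average: (1/3)·(-13/10) + (2/3)·(19/10) = 5/6.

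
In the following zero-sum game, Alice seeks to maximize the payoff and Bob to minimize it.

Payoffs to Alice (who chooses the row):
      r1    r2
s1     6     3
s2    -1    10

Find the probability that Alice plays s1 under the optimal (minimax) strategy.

11/14

Row minima are 3 and -1, so Alice's maximin is 3; column maxima are 6 and 10, so Bob's minimax is 6. These differ, so the equilibrium is in mixed strategies.
Let Alice play s1 with probability p. Bob is indifferent when 6p − (1−p) = 3p + 10(1−p), giving p = 11/14.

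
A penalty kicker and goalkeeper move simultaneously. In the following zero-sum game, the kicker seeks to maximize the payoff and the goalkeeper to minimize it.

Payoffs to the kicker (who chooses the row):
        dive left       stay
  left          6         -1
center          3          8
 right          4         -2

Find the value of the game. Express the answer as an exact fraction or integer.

Row right is strictly dominated by row left, so the kicker never plays it.
The remaining 2×2 game on (left, center) × (dive left, stay) has no saddle point. Let the kicker play left with probability p; indifference gives 6p + 3(1−p) = −p + 8(1−p), so p = 5/12.
Similarly the goalkeeper's optimal q on dive left is 3/4, and the value is 6·(3/4) + (-1)·(1/4) = 17/4.

17/4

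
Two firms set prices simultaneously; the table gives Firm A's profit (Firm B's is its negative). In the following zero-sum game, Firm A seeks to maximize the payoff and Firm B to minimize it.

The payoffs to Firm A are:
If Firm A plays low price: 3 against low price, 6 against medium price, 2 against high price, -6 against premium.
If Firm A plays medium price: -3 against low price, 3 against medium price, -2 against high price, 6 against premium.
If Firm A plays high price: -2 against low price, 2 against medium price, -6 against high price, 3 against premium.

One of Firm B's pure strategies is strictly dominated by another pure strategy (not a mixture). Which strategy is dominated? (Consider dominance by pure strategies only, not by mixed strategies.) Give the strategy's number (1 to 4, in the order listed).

Firm B prefers columns that give Firm A less. Compare medium price with low price: 3 < 6, -3 < 3, -2 < 2.
So low price strictly dominates medium price for Firm B; medium price is strictly dominated.

2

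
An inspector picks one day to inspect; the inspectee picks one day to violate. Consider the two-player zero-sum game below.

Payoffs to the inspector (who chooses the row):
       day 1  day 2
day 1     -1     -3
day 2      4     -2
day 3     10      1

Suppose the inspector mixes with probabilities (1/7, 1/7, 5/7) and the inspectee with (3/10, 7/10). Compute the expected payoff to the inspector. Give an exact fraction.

Against (3/10, 7/10), each row's expected payoff is day 1: -12/5; day 2: -1/5; day 3: 37/10.
Taking the (1/7, 1/7, 5/7)-weighted average: (1/7)·(-12/5) + (1/7)·(-1/5) + (5/7)·(37/10) = 159/70.

159/70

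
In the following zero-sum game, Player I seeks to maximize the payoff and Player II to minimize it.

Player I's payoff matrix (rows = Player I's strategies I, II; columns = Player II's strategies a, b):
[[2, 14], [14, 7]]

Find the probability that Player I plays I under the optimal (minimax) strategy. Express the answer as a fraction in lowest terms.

Row minima are 2 and 7, so Player I's maximin is 7; column maxima are 14 and 14, so Player II's minimax is 14. These differ, so the equilibrium is in mixed strategies.
Let Player I play I with probability p. Player II is indifferent when 2p + 14(1−p) = 14p + 7(1−p), giving p = 7/19.

7/19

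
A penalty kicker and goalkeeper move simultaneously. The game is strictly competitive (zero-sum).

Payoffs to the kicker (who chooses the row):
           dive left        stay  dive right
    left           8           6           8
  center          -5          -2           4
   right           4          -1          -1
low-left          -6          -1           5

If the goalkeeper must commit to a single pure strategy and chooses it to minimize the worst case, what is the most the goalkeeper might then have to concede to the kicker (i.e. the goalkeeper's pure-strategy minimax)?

The worst case (largest entry) in each column is dive left: 8, stay: 6, dive right: 8.
The best (smallest) of these is 6.

6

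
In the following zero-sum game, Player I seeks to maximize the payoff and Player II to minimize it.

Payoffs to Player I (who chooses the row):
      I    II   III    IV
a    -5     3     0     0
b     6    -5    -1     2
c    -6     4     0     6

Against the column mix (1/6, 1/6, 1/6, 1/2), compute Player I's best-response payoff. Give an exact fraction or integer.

a: (-5)·(1/6) + (3)·(1/6) + (0)·(1/6) + (0)·(1/2) = -1/3.
b: (6)·(1/6) + (-5)·(1/6) + (-1)·(1/6) + (2)·(1/2) = 1.
c: (-6)·(1/6) + (4)·(1/6) + (0)·(1/6) + (6)·(1/2) = 8/3.
The best pure response is c with expected payoff 8/3.

8/3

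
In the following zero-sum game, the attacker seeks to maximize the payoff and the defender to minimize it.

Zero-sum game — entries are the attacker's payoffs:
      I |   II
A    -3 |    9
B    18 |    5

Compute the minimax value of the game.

Row minima are -3 and 5, so the attacker's maximin is 5; column maxima are 18 and 9, so the defender's minimax is 9. These differ, so the equilibrium is in mixed strategies.
Let the attacker play A with probability p. The defender is indifferent when −3p + 18(1−p) = 9p + 5(1−p), giving p = 13/25.
Let the defender play I with probability q. The attacker is indifferent when −3q + 9(1−q) = 18q + 5(1−q), giving q = 4/25.
The value is -3·(4/25) + (9)·(21/25) = 177/25.

177/25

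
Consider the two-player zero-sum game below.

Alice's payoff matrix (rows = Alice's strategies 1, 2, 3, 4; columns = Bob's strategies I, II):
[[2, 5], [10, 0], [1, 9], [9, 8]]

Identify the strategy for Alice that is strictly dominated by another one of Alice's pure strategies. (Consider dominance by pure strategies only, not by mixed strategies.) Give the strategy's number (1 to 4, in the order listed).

1

Compare 1 with 4: 9 > 2, 8 > 5.
So 4 strictly dominates 1 for Alice; 1 is strictly dominated.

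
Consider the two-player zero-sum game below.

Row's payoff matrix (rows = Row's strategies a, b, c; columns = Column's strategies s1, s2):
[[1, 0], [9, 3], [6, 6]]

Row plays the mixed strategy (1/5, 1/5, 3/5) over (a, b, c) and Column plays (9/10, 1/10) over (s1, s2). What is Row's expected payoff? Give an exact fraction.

273/50

Against (9/10, 1/10), each row's expected payoff is a: 9/10; b: 42/5; c: 6.
Taking the (1/5, 1/5, 3/5)-weighted average: (1/5)·(9/10) + (1/5)·(42/5) + (3/5)·(6) = 273/50.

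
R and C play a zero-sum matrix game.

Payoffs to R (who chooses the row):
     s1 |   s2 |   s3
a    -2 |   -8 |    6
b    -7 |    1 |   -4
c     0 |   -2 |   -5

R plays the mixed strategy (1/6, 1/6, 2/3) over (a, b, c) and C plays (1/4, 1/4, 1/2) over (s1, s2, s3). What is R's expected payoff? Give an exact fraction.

-5/2

Against (1/4, 1/4, 1/2), each row's expected payoff is a: 1/2; b: -7/2; c: -3.
Taking the (1/6, 1/6, 2/3)-weighted average: (1/6)·(1/2) + (1/6)·(-7/2) + (2/3)·(-3) = -5/2.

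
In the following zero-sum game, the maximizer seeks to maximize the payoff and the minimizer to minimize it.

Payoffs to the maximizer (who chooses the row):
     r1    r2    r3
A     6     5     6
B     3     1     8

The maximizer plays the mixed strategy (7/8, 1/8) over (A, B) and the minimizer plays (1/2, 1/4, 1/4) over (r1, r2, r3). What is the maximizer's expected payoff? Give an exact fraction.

Against (1/2, 1/4, 1/4), each row's expected payoff is A: 23/4; B: 15/4.
Taking the (7/8, 1/8)-weighted average: (7/8)·(23/4) + (1/8)·(15/4) = 11/2.

11/2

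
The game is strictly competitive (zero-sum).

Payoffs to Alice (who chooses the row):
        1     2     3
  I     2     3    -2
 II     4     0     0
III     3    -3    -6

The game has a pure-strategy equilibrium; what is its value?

Row minima: -2, 0, -6 → Alice's maximin is 0.
Column maxima: 4, 3, 0 → Bob's minimax is 0.
They coincide at (II, 3), so the value is 0.

0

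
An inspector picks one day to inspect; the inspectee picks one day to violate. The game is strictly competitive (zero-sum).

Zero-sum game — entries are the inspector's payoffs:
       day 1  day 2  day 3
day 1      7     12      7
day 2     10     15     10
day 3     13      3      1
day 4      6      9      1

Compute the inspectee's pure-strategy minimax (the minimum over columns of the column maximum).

The worst case (largest entry) in each column is day 1: 13, day 2: 15, day 3: 10.
The best (smallest) of these is 10.

10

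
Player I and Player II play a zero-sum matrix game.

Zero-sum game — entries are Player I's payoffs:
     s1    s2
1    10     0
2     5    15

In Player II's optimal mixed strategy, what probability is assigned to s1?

Row minima are 0 and 5, so Player I's maximin is 5; column maxima are 10 and 15, so Player II's minimax is 10. These differ, so the equilibrium is in mixed strategies.
Let Player II play s1 with probability q. Player I is indifferent when 10q = 5q + 15(1−q), giving q = 3/4.

3/4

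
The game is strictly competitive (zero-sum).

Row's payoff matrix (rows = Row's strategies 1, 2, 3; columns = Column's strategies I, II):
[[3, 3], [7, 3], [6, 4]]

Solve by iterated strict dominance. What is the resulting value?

4

Row 1 is strictly dominated by row 3 (6>3, 4>3); eliminate 1.
Column I is strictly dominated by II for Column (3<7, 4<6); eliminate I.
Row 2 is strictly dominated by row 3 (4>3); eliminate 2.
Only (3, II) remains, with payoff 4.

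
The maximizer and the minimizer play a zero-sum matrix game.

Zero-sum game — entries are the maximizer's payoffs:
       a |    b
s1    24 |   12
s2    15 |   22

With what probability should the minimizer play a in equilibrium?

10/19

Row minima are 12 and 15, so the maximizer's maximin is 15; column maxima are 24 and 22, so the minimizer's minimax is 22. These differ, so the equilibrium is in mixed strategies.
Let the minimizer play a with probability q. The maximizer is indifferent when 24q + 12(1−q) = 15q + 22(1−q), giving q = 10/19.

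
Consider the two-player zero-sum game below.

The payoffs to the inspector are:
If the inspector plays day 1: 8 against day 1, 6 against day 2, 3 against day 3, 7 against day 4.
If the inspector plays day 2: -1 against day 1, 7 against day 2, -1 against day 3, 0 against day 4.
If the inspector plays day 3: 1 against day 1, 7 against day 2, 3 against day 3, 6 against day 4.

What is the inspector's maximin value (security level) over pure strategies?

The worst-case payoff for each row is day 1: 3, day 2: -1, day 3: 1.
The best of these is 3.

3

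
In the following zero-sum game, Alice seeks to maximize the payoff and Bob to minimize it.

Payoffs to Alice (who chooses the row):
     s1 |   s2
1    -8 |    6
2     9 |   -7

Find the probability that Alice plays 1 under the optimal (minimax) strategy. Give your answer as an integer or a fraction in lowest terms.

8/15

Row minima are -8 and -7, so Alice's maximin is -7; column maxima are 9 and 6, so Bob's minimax is 6. These differ, so the equilibrium is in mixed strategies.
Let Alice play 1 with probability p. Bob is indifferent when −8p + 9(1−p) = 6p − 7(1−p), giving p = 8/15.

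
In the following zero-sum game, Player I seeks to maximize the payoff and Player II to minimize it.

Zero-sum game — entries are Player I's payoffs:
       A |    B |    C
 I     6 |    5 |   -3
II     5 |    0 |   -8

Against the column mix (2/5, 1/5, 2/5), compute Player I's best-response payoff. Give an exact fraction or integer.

11/5

I: (6)·(2/5) + (5)·(1/5) + (-3)·(2/5) = 11/5.
II: (5)·(2/5) + (0)·(1/5) + (-8)·(2/5) = -6/5.
The best pure response is I with expected payoff 11/5.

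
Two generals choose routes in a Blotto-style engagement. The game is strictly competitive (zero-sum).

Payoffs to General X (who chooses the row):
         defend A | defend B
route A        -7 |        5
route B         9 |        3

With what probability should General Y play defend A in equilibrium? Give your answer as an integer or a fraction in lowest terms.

1/9

Row minima are -7 and 3, so General X's maximin is 3; column maxima are 9 and 5, so General Y's minimax is 5. These differ, so the equilibrium is in mixed strategies.
Let General Y play defend A with probability q. General X is indifferent when −7q + 5(1−q) = 9q + 3(1−q), giving q = 1/9.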